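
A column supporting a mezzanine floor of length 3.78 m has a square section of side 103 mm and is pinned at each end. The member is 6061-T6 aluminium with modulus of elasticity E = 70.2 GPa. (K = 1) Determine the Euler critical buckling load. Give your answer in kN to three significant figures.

I = a⁴/12 = 103⁴/12 = 9.379×10^6 mm⁴
I = 9.379×10^6 mm⁴ = 9.379×10^-6 m⁴
Effective length L_e = K·L = 1 × 3.78 = 3.780 m
P_cr = π²EI / L_e² = π² × 70.2×10⁹ × 9.379×10^-6 / 3.780² = 4.548×10^5 N

P_cr ≈ 455 kN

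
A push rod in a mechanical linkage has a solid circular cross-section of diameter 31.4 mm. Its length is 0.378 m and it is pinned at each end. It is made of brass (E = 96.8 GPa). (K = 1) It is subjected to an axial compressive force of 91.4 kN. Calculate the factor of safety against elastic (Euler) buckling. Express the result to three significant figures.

I = πd⁴/64 = π×31.4⁴/64 = 4.772×10^4 mm⁴
I = 4.772×10^4 mm⁴ = 4.772×10^-8 m⁴
Effective length L_e = K·L = 1 × 0.378 = 0.3780 m
P_cr = π²EI / L_e² = π² × 96.8×10⁹ × 4.772×10^-8 / 0.3780² = 3.191×10^5 N
Factor of safety n = P_cr / P = 319.07 / 91.4 = 3.49

n ≈ 3.49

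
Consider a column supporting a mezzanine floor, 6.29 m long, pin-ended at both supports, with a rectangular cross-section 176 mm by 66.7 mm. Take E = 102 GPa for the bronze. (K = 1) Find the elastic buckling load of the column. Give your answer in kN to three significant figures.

Buckling occurs about the weak axis: I_min = h·b³/12 with b = 66.7 mm (the shorter side).
I_min = 176×66.7³/12 = 4.352×10^6 mm⁴
I = 4.352×10^6 mm⁴ = 4.352×10^-6 m⁴
Effective length L_e = K·L = 1 × 6.29 = 6.290 m
P_cr = π²EI / L_e² = π² × 102×10⁹ × 4.352×10^-6 / 6.290² = 1.107×10^5 N

P_cr ≈ 111 kN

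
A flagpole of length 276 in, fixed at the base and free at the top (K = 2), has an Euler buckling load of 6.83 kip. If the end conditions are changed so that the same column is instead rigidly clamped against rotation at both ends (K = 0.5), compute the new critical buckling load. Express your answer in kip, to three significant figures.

P_cr ≈ 109 kip

P_cr ∝ 1/K², so P_cr,new = P_cr,old × (K_old/K_new)² = 6.83 × (2/0.5)²
= 6.83 × 16.00 = 109 kip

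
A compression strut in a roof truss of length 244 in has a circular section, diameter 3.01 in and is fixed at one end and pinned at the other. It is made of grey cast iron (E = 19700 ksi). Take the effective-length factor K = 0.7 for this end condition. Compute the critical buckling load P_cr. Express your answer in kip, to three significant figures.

P_cr ≈ 26.9 kip

I = πd⁴/64 = π×3.01⁴/64 = 4.029 in⁴
Effective length L_e = K·L = 0.7 × 244 = 170.8 in
P_cr = π²EI / L_e² = π² × 19700×10³ × 4.029 / 170.8² = 2.686×10^4 lb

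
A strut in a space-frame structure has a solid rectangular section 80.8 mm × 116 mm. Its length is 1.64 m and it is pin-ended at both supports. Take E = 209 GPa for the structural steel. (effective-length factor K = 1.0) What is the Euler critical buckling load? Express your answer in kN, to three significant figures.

Buckling occurs about the weak axis: I_min = h·b³/12 with b = 80.8 mm (the shorter side).
I_min = 116×80.8³/12 = 5.099×10^6 mm⁴
I = 5.099×10^6 mm⁴ = 5.099×10^-6 m⁴
Effective length L_e = K·L = 1 × 1.64 = 1.640 m
P_cr = π²EI / L_e² = π² × 209×10⁹ × 5.099×10^-6 / 1.640² = 3.911×10^6 N

P_cr ≈ 3910 kN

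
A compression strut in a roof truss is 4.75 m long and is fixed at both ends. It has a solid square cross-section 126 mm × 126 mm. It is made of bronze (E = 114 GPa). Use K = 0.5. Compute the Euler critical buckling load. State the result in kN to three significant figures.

P_cr ≈ 4190 kN

I = a⁴/12 = 126⁴/12 = 2.100×10^7 mm⁴
I = 2.100×10^7 mm⁴ = 2.100×10^-5 m⁴
Effective length L_e = K·L = 0.5 × 4.75 = 2.375 m
P_cr = π²EI / L_e² = π² × 114×10⁹ × 2.100×10^-5 / 2.375² = 4.190×10^6 N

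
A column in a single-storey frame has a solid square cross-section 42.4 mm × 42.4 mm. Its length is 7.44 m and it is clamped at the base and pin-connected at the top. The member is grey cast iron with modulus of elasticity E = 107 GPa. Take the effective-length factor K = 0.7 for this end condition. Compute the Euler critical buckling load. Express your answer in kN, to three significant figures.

I = a⁴/12 = 42.4⁴/12 = 2.693×10^5 mm⁴
I = 2.693×10^5 mm⁴ = 2.693×10^-7 m⁴
Effective length L_e = K·L = 0.7 × 7.44 = 5.208 m
P_cr = π²EI / L_e² = π² × 107×10⁹ × 2.693×10^-7 / 5.208² = 1.049×10^4 N

P_cr ≈ 10.5 kN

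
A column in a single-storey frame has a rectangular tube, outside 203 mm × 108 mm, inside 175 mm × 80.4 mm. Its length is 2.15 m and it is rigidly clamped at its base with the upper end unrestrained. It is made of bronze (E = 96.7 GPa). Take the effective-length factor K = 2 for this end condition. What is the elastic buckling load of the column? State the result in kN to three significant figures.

P_cr ≈ 709 kN

Weak-axis I_min = (h_o·b_o³ − h_i·b_i³)/12 with b_o = 108, b_i = 80.40 mm (shorter outer/inner sides).
I_min = (203×108³ − 175.0×80.40³)/12 = 1.373×10^7 mm⁴
I = 1.373×10^7 mm⁴ = 1.373×10^-5 m⁴
Effective length L_e = K·L = 2 × 2.15 = 4.300 m
P_cr = π²EI / L_e² = π² × 96.7×10⁹ × 1.373×10^-5 / 4.300² = 7.087×10^5 N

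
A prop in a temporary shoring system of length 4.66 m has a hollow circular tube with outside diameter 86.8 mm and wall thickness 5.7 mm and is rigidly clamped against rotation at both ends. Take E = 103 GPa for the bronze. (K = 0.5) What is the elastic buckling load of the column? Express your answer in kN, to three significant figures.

Inner diameter d_i = 86.8 − 2×5.7 = 75.40 mm
I = π(d_o⁴ − d_i⁴)/64 = π(86.8⁴ − 75.40⁴)/64 = 1.200×10^6 mm⁴
I = 1.200×10^6 mm⁴ = 1.200×10^-6 m⁴
Effective length L_e = K·L = 0.5 × 4.66 = 2.330 m
P_cr = π²EI / L_e² = π² × 103×10⁹ × 1.200×10^-6 / 2.330² = 2.247×10^5 N

P_cr ≈ 225 kN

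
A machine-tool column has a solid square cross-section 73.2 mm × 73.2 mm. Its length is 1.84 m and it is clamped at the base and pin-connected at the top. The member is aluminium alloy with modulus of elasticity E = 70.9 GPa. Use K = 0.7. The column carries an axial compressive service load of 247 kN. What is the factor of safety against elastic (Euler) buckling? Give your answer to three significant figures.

I = a⁴/12 = 73.2⁴/12 = 2.393×10^6 mm⁴
I = 2.393×10^6 mm⁴ = 2.393×10^-6 m⁴
Effective length L_e = K·L = 0.7 × 1.84 = 1.288 m
P_cr = π²EI / L_e² = π² × 70.9×10⁹ × 2.393×10^-6 / 1.288² = 1.009×10^6 N
Factor of safety n = P_cr / P = 1009.2 / 247 = 4.09

n ≈ 4.09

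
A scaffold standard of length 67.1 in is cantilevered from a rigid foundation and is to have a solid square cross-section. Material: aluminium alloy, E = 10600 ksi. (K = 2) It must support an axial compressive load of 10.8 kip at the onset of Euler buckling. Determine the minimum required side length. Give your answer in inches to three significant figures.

L_e = K·L = 2 × 67.1 = 134.2 in
Required I = P_cr·L_e²/(π²E) = 1.080×10^4 × 134.2² / (π² × 1.06×10^7) = 1.859 in⁴
Solid square: I = a⁴/12  ⇒  a = (12I)^(1/4) = (12×1.859)^(1/4) = 2.17 in

a ≈ 2.17 in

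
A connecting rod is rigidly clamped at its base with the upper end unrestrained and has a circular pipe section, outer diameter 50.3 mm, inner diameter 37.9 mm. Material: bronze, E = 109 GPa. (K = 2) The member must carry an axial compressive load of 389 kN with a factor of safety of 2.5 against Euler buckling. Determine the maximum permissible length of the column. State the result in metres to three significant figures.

L_max ≈ 0.243 m

d_o = 50.3 mm, d_i = 37.9 mm
I = π(d_o⁴ − d_i⁴)/64 = π(50.3⁴ − 37.90⁴)/64 = 2.129×10^5 mm⁴
I = 2.129×10^-7 m⁴
Required critical load P_cr = n·P = 2.5 × 389 = 972.5 kN = 9.725×10^5 N
From P_cr = π²EI/(K·L)²:  L = (1/K)·√(π²EI/P_cr) = (1/2)·√(π²×1.09×10^11×2.129×10^-7/9.725×10^5)
L = 0.243 m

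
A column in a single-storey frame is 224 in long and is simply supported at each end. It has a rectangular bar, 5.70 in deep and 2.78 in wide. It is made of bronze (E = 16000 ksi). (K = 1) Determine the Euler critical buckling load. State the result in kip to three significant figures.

P_cr ≈ 32.1 kip

Buckling occurs about the weak axis: I_min = h·b³/12 with b = 2.78 in (the shorter side).
I_min = 5.70×2.78³/12 = 10.21 in⁴
Effective length L_e = K·L = 1 × 224 = 224.0 in
P_cr = π²EI / L_e² = π² × 16000×10³ × 10.21 / 224.0² = 3.212×10^4 lb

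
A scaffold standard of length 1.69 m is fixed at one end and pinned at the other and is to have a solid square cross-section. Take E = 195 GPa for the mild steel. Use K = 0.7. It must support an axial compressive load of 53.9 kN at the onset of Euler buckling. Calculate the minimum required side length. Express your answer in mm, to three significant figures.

L_e = K·L = 0.7 × 1.69 = 1.183 m
Required I = P_cr·L_e²/(π²E) = 5.390×10^4 × 1.183² / (π² × 1.95×10^11) = 3.919×10^-8 m⁴
I_req = 3.919×10^4 mm⁴
Solid square: I = a⁴/12  ⇒  a = (12I)^(1/4) = (12×3.919×10^4)^(1/4) = 26.2 mm

a ≈ 26.2 mm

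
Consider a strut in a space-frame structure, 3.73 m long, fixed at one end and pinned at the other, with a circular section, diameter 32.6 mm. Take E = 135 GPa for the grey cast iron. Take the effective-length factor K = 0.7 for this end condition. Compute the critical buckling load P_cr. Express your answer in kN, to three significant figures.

P_cr ≈ 10.8 kN

I = πd⁴/64 = π×32.6⁴/64 = 5.544×10^4 mm⁴
I = 5.544×10^4 mm⁴ = 5.544×10^-8 m⁴
Effective length L_e = K·L = 0.7 × 3.73 = 2.611 m
P_cr = π²EI / L_e² = π² × 135×10⁹ × 5.544×10^-8 / 2.611² = 1.084×10^4 N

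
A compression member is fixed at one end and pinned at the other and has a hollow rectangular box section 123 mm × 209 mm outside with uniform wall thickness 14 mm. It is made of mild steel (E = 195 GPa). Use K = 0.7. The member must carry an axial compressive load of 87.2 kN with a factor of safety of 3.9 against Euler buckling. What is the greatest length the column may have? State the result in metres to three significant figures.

Inner dimensions: h_i = 209 − 2×14 = 181.0 mm, b_i = 123 − 2×14 = 95.00 mm
Weak-axis I_min = (h_o·b_o³ − h_i·b_i³)/12 with b_o = 123, b_i = 95.00 mm (shorter outer/inner sides).
I_min = (209×123³ − 181.0×95.00³)/12 = 1.948×10^7 mm⁴
I = 1.948×10^-5 m⁴
Required critical load P_cr = n·P = 3.9 × 87.2 = 340.1 kN = 3.401×10^5 N
From P_cr = π²EI/(K·L)²:  L = (1/K)·√(π²EI/P_cr) = (1/0.7)·√(π²×1.95×10^11×1.948×10^-5/3.401×10^5)
L = 15.0 m

L_max ≈ 15.0 m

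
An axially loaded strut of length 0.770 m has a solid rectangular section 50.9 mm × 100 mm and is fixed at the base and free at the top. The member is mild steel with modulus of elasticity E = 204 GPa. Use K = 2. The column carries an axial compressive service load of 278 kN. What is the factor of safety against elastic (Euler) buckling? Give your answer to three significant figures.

n ≈ 3.36

Buckling occurs about the weak axis: I_min = h·b³/12 with b = 50.9 mm (the shorter side).
I_min = 100×50.9³/12 = 1.099×10^6 mm⁴
I = 1.099×10^6 mm⁴ = 1.099×10^-6 m⁴
Effective length L_e = K·L = 2 × 0.770 = 1.540 m
P_cr = π²EI / L_e² = π² × 204×10⁹ × 1.099×10^-6 / 1.540² = 9.330×10^5 N
Factor of safety n = P_cr / P = 932.95 / 278 = 3.36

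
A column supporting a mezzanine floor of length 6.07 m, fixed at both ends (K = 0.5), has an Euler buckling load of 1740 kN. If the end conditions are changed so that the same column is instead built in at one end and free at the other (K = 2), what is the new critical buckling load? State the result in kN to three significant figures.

P_cr ∝ 1/K², so P_cr,new = P_cr,old × (K_old/K_new)² = 1740 × (0.5/2)²
= 1740 × 0.06250 = 109 kN

P_cr ≈ 109 kN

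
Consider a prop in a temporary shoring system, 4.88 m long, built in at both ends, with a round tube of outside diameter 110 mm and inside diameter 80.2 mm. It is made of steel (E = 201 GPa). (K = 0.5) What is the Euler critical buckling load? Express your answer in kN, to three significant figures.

d_o = 110 mm, d_i = 80.2 mm
I = π(d_o⁴ − d_i⁴)/64 = π(110⁴ − 80.20⁴)/64 = 5.156×10^6 mm⁴
I = 5.156×10^6 mm⁴ = 5.156×10^-6 m⁴
Effective length L_e = K·L = 0.5 × 4.88 = 2.440 m
P_cr = π²EI / L_e² = π² × 201×10⁹ × 5.156×10^-6 / 2.440² = 1.718×10^6 N

P_cr ≈ 1720 kN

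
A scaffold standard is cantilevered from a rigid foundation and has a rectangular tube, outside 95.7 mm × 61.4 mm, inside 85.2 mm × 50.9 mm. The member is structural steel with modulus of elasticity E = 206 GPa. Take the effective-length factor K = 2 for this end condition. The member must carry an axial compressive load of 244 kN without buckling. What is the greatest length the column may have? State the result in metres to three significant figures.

Weak-axis I_min = (h_o·b_o³ − h_i·b_i³)/12 with b_o = 61.4, b_i = 50.90 mm (shorter outer/inner sides).
I_min = (95.7×61.4³ − 85.20×50.90³)/12 = 9.097×10^5 mm⁴
I = 9.097×10^-7 m⁴
At the buckling limit P_cr = P = 2.440×10^5 N
From P_cr = π²EI/(K·L)²:  L = (1/K)·√(π²EI/P_cr) = (1/2)·√(π²×2.06×10^11×9.097×10^-7/2.440×10^5)
L = 1.38 m

L_max ≈ 1.38 m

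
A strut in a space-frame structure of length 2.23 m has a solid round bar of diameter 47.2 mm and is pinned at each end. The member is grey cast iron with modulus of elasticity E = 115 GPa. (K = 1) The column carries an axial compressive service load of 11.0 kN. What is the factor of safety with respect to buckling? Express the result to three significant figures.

I = πd⁴/64 = π×47.2⁴/64 = 2.436×10^5 mm⁴
I = 2.436×10^5 mm⁴ = 2.436×10^-7 m⁴
Effective length L_e = K·L = 1 × 2.23 = 2.230 m
P_cr = π²EI / L_e² = π² × 115×10⁹ × 2.436×10^-7 / 2.230² = 5.561×10^4 N
Factor of safety n = P_cr / P = 55.607 / 11.0 = 5.06

n ≈ 5.06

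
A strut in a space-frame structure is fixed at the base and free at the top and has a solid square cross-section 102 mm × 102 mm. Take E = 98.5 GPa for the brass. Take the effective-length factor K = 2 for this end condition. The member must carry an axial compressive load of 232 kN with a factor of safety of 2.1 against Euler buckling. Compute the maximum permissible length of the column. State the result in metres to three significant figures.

I = a⁴/12 = 102⁴/12 = 9.020×10^6 mm⁴
I = 9.020×10^-6 m⁴
Required critical load P_cr = n·P = 2.1 × 232 = 487.2 kN = 4.872×10^5 N
From P_cr = π²EI/(K·L)²:  L = (1/K)·√(π²EI/P_cr) = (1/2)·√(π²×9.85×10^10×9.020×10^-6/4.872×10^5)
L = 2.12 m

L_max ≈ 2.12 m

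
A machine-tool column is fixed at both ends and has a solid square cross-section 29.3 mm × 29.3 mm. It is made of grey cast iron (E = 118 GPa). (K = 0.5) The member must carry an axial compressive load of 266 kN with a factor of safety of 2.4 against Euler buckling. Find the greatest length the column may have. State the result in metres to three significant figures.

L_max ≈ 0.669 m

I = a⁴/12 = 29.3⁴/12 = 6.142×10^4 mm⁴
I = 6.142×10^-8 m⁴
Required critical load P_cr = n·P = 2.4 × 266 = 638.4 kN = 6.384×10^5 N
From P_cr = π²EI/(K·L)²:  L = (1/K)·√(π²EI/P_cr) = (1/0.5)·√(π²×1.18×10^11×6.142×10^-8/6.384×10^5)
L = 0.669 m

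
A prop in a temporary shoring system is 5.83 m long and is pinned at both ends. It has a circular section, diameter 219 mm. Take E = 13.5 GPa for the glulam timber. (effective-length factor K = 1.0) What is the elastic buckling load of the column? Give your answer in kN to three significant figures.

P_cr ≈ 443 kN

I = πd⁴/64 = π×219⁴/64 = 1.129×10^8 mm⁴
I = 1.129×10^8 mm⁴ = 1.129×10^-4 m⁴
Effective length L_e = K·L = 1 × 5.83 = 5.830 m
P_cr = π²EI / L_e² = π² × 13.5×10⁹ × 1.129×10^-4 / 5.830² = 4.426×10^5 N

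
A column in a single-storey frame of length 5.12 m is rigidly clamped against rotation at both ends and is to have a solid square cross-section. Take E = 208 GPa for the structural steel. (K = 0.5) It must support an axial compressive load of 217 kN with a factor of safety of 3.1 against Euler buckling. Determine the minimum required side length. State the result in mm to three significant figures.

a ≈ 71.2 mm

Required P_cr = n·P = 3.1 × 217 = 672.7 kN
L_e = K·L = 0.5 × 5.12 = 2.560 m
Required I = P_cr·L_e²/(π²E) = 6.727×10^5 × 2.560² / (π² × 2.08×10^11) = 2.148×10^-6 m⁴
I_req = 2.148×10^6 mm⁴
Solid square: I = a⁴/12  ⇒  a = (12I)^(1/4) = (12×2.148×10^6)^(1/4) = 71.2 mm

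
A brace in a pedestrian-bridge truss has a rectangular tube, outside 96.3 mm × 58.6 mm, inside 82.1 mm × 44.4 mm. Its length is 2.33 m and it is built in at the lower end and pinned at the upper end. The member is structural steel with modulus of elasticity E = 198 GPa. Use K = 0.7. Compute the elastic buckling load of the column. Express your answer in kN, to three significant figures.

Weak-axis I_min = (h_o·b_o³ − h_i·b_i³)/12 with b_o = 58.6, b_i = 44.40 mm (shorter outer/inner sides).
I_min = (96.3×58.6³ − 82.10×44.40³)/12 = 1.016×10^6 mm⁴
I = 1.016×10^6 mm⁴ = 1.016×10^-6 m⁴
Effective length L_e = K·L = 0.7 × 2.33 = 1.631 m
P_cr = π²EI / L_e² = π² × 198×10⁹ × 1.016×10^-6 / 1.631² = 7.464×10^5 N

P_cr ≈ 746 kN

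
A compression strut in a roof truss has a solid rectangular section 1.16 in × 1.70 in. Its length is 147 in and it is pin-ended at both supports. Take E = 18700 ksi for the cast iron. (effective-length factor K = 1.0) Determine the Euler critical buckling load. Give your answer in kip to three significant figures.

P_cr ≈ 1.89 kip

Buckling occurs about the weak axis: I_min = h·b³/12 with b = 1.16 in (the shorter side).
I_min = 1.70×1.16³/12 = 0.2211 in⁴
Effective length L_e = K·L = 1 × 147 = 147.0 in
P_cr = π²EI / L_e² = π² × 18700×10³ × 0.2211 / 147.0² = 1.889×10^3 lb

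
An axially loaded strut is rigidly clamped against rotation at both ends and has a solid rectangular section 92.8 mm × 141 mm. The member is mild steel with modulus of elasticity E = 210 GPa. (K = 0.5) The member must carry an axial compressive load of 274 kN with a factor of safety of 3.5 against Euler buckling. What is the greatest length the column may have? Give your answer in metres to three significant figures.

Buckling occurs about the weak axis: I_min = h·b³/12 with b = 92.8 mm (the shorter side).
I_min = 141×92.8³/12 = 9.390×10^6 mm⁴
I = 9.390×10^-6 m⁴
Required critical load P_cr = n·P = 3.5 × 274 = 959.0 kN = 9.590×10^5 N
From P_cr = π²EI/(K·L)²:  L = (1/K)·√(π²EI/P_cr) = (1/0.5)·√(π²×2.10×10^11×9.390×10^-6/9.590×10^5)
L = 9.01 m

L_max ≈ 9.01 m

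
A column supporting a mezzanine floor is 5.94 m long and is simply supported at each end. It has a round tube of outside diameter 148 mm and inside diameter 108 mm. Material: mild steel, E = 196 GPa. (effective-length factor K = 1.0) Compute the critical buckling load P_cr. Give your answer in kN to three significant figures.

P_cr ≈ 925 kN

d_o = 148 mm, d_i = 108 mm
I = π(d_o⁴ − d_i⁴)/64 = π(148⁴ − 108.0⁴)/64 = 1.687×10^7 mm⁴
I = 1.687×10^7 mm⁴ = 1.687×10^-5 m⁴
Effective length L_e = K·L = 1 × 5.94 = 5.940 m
P_cr = π²EI / L_e² = π² × 196×10⁹ × 1.687×10^-5 / 5.940² = 9.251×10^5 N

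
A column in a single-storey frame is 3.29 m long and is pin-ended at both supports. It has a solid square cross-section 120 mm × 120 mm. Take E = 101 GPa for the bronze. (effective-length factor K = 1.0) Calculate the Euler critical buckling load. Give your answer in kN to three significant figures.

P_cr ≈ 1590 kN

I = a⁴/12 = 120⁴/12 = 1.728×10^7 mm⁴
I = 1.728×10^7 mm⁴ = 1.728×10^-5 m⁴
Effective length L_e = K·L = 1 × 3.29 = 3.290 m
P_cr = π²EI / L_e² = π² × 101×10⁹ × 1.728×10^-5 / 3.290² = 1.591×10^6 N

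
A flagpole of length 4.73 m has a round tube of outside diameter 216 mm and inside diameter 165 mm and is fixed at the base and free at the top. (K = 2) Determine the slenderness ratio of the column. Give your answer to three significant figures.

λ ≈ 139

d_o = 216 mm, d_i = 165 mm
I = π(d_o⁴ − d_i⁴)/64 = π(216⁴ − 165.0⁴)/64 = 7.047×10^7 mm⁴
A = 1.526×10^4 mm²;  r_min = √(I/A) = √(7.047×10^7/1.526×10^4) = 67.95 mm
L_e = K·L = 2 × 4.73 m = 9.460 m = 9460.0 mm
λ = L_e / r_min = 9460.0 / 67.95 = 139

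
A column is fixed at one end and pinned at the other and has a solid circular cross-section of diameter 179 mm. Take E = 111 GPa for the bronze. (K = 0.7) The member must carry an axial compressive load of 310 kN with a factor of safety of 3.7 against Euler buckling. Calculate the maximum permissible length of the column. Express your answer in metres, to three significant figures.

I = πd⁴/64 = π×179⁴/64 = 5.039×10^7 mm⁴
I = 5.039×10^-5 m⁴
Required critical load P_cr = n·P = 3.7 × 310 = 1147 kN = 1.147×10^6 N
From P_cr = π²EI/(K·L)²:  L = (1/K)·√(π²EI/P_cr) = (1/0.7)·√(π²×1.11×10^11×5.039×10^-5/1.147×10^6)
L = 9.91 m

L_max ≈ 9.91 m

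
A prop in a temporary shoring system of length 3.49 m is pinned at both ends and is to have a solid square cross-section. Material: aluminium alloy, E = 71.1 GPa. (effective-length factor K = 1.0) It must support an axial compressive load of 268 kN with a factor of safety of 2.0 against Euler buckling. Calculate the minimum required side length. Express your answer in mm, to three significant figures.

a ≈ 103 mm

Required P_cr = n·P = 2.0 × 268 = 536.0 kN
L_e = K·L = 1 × 3.49 = 3.490 m
Required I = P_cr·L_e²/(π²E) = 5.360×10^5 × 3.490² / (π² × 7.11×10^10) = 9.303×10^-6 m⁴
I_req = 9.303×10^6 mm⁴
Solid square: I = a⁴/12  ⇒  a = (12I)^(1/4) = (12×9.303×10^6)^(1/4) = 103 mm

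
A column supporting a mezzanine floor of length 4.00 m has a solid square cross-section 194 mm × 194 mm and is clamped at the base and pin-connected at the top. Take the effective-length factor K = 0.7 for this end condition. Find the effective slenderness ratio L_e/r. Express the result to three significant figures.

λ ≈ 50.0

For a square r = a/√12 = 194/√12 = 56.00 mm
L_e = K·L = 0.7 × 4.00 m = 2.800 m = 2800.0 mm
λ = L_e / r_min = 2800.0 / 56.00 = 50.0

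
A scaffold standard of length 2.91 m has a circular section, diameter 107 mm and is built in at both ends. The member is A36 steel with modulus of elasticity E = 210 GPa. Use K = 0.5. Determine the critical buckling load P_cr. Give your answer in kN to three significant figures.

P_cr ≈ 6300 kN

I = πd⁴/64 = π×107⁴/64 = 6.434×10^6 mm⁴
I = 6.434×10^6 mm⁴ = 6.434×10^-6 m⁴
Effective length L_e = K·L = 0.5 × 2.91 = 1.455 m
P_cr = π²EI / L_e² = π² × 210×10⁹ × 6.434×10^-6 / 1.455² = 6.299×10^6 N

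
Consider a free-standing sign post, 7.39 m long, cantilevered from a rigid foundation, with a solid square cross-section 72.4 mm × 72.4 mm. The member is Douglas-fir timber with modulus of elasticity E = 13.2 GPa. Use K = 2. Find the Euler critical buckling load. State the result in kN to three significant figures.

I = a⁴/12 = 72.4⁴/12 = 2.290×10^6 mm⁴
I = 2.290×10^6 mm⁴ = 2.290×10^-6 m⁴
Effective length L_e = K·L = 2 × 7.39 = 14.78 m
P_cr = π²EI / L_e² = π² × 13.2×10⁹ × 2.290×10^-6 / 14.78² = 1.366×10^3 N

P_cr ≈ 1.37 kN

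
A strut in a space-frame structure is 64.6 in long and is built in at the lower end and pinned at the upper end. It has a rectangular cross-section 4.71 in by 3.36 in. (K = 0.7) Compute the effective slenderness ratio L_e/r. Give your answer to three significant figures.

For a rectangle r_min = b/√12 = 3.36/√12 = 0.9699 in
L_e = K·L = 0.7 × 64.6 = 45.22 in
λ = L_e / r_min = 45.220 / 0.9699 = 46.6

λ ≈ 46.6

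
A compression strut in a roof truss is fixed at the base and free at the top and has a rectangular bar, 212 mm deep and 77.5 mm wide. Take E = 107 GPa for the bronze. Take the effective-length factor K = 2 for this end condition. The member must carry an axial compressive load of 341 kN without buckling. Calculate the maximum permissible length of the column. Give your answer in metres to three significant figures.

Buckling occurs about the weak axis: I_min = h·b³/12 with b = 77.5 mm (the shorter side).
I_min = 212×77.5³/12 = 8.224×10^6 mm⁴
I = 8.224×10^-6 m⁴
At the buckling limit P_cr = P = 3.410×10^5 N
From P_cr = π²EI/(K·L)²:  L = (1/K)·√(π²EI/P_cr) = (1/2)·√(π²×1.07×10^11×8.224×10^-6/3.410×10^5)
L = 2.52 m

L_max ≈ 2.52 m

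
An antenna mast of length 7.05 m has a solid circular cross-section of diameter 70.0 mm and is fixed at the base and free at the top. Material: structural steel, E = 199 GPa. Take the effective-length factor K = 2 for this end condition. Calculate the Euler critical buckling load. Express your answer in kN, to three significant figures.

P_cr ≈ 11.6 kN

I = πd⁴/64 = π×70.0⁴/64 = 1.179×10^6 mm⁴
I = 1.179×10^6 mm⁴ = 1.179×10^-6 m⁴
Effective length L_e = K·L = 2 × 7.05 = 14.10 m
P_cr = π²EI / L_e² = π² × 199×10⁹ × 1.179×10^-6 / 14.10² = 1.164×10^4 N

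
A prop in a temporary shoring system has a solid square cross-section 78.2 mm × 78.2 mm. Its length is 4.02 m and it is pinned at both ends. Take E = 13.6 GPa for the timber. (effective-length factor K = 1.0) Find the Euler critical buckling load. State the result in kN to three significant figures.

I = a⁴/12 = 78.2⁴/12 = 3.116×10^6 mm⁴
I = 3.116×10^6 mm⁴ = 3.116×10^-6 m⁴
Effective length L_e = K·L = 1 × 4.02 = 4.020 m
P_cr = π²EI / L_e² = π² × 13.6×10⁹ × 3.116×10^-6 / 4.020² = 2.588×10^4 N

P_cr ≈ 25.9 kN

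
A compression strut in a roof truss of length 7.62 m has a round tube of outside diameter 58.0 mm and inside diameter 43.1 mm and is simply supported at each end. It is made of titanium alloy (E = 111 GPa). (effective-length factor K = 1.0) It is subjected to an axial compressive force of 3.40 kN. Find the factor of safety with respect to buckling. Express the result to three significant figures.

n ≈ 2.14

d_o = 58.0 mm, d_i = 43.1 mm
I = π(d_o⁴ − d_i⁴)/64 = π(58.0⁴ − 43.10⁴)/64 = 3.861×10^5 mm⁴
I = 3.861×10^5 mm⁴ = 3.861×10^-7 m⁴
Effective length L_e = K·L = 1 × 7.62 = 7.620 m
P_cr = π²EI / L_e² = π² × 111×10⁹ × 3.861×10^-7 / 7.620² = 7.285×10^3 N
Factor of safety n = P_cr / P = 7.2849 / 3.40 = 2.14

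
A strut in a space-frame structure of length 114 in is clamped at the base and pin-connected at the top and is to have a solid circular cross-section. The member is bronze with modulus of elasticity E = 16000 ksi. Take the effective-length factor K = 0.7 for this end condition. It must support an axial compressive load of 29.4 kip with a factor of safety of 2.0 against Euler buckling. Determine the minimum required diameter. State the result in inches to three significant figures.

d ≈ 2.64 in

Required P_cr = n·P = 2.0 × 29.4 = 58.80 kip
L_e = K·L = 0.7 × 114 = 79.80 in
Required I = P_cr·L_e²/(π²E) = 5.880×10^4 × 79.80² / (π² × 1.60×10^7) = 2.371 in⁴
Solid circle: I = πd⁴/64  ⇒  d = (64I/π)^(1/4) = (64×2.371/π)^(1/4) = 2.64 in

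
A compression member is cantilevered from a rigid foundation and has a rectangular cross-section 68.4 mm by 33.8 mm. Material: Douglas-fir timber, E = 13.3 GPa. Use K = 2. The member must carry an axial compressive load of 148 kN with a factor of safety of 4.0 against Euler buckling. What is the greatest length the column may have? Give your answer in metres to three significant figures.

L_max ≈ 0.110 m

Buckling occurs about the weak axis: I_min = h·b³/12 with b = 33.8 mm (the shorter side).
I_min = 68.4×33.8³/12 = 2.201×10^5 mm⁴
I = 2.201×10^-7 m⁴
Required critical load P_cr = n·P = 4.0 × 148 = 592.0 kN = 5.920×10^5 N
From P_cr = π²EI/(K·L)²:  L = (1/K)·√(π²EI/P_cr) = (1/2)·√(π²×1.33×10^10×2.201×10^-7/5.920×10^5)
L = 0.110 m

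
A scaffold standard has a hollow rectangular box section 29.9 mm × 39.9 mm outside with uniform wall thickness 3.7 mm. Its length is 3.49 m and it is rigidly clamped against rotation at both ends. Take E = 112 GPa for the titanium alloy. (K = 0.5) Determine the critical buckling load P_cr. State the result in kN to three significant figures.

Inner dimensions: h_i = 39.9 − 2×3.7 = 32.50 mm, b_i = 29.9 − 2×3.7 = 22.50 mm
Weak-axis I_min = (h_o·b_o³ − h_i·b_i³)/12 with b_o = 29.9, b_i = 22.50 mm (shorter outer/inner sides).
I_min = (39.9×29.9³ − 32.50×22.50³)/12 = 5.803×10^4 mm⁴
I = 5.803×10^4 mm⁴ = 5.803×10^-8 m⁴
Effective length L_e = K·L = 0.5 × 3.49 = 1.745 m
P_cr = π²EI / L_e² = π² × 112×10⁹ × 5.803×10^-8 / 1.745² = 2.107×10^4 N

P_cr ≈ 21.1 kN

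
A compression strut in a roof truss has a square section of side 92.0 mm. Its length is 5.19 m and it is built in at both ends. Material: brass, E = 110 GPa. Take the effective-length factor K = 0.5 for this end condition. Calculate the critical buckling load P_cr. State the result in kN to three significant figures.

P_cr ≈ 962 kN

I = a⁴/12 = 92.0⁴/12 = 5.970×10^6 mm⁴
I = 5.970×10^6 mm⁴ = 5.970×10^-6 m⁴
Effective length L_e = K·L = 0.5 × 5.19 = 2.595 m
P_cr = π²EI / L_e² = π² × 110×10⁹ × 5.970×10^-6 / 2.595² = 9.625×10^5 N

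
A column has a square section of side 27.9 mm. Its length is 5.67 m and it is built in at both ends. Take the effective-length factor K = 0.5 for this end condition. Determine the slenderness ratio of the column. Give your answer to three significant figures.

λ ≈ 352

I = a⁴/12 = 27.9⁴/12 = 5.049×10^4 mm⁴
A = 778.4 mm²;  r_min = √(I/A) = √(5.049×10^4/778.4) = 8.054 mm
L_e = K·L = 0.5 × 5.67 m = 2.835 m = 2835.0 mm
λ = L_e / r_min = 2835.0 / 8.054 = 352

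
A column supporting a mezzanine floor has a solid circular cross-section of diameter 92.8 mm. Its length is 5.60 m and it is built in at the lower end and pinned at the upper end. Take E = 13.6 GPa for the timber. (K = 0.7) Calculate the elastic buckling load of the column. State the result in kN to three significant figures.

I = πd⁴/64 = π×92.8⁴/64 = 3.641×10^6 mm⁴
I = 3.641×10^6 mm⁴ = 3.641×10^-6 m⁴
Effective length L_e = K·L = 0.7 × 5.60 = 3.920 m
P_cr = π²EI / L_e² = π² × 13.6×10⁹ × 3.641×10^-6 / 3.920² = 3.180×10^4 N

P_cr ≈ 31.8 kN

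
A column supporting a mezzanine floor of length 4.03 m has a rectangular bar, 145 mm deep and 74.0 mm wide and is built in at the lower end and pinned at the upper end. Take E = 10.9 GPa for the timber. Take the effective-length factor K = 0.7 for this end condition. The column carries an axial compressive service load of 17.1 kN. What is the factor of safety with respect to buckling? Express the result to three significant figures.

Buckling occurs about the weak axis: I_min = h·b³/12 with b = 74.0 mm (the shorter side).
I_min = 145×74.0³/12 = 4.896×10^6 mm⁴
I = 4.896×10^6 mm⁴ = 4.896×10^-6 m⁴
Effective length L_e = K·L = 0.7 × 4.03 = 2.821 m
P_cr = π²EI / L_e² = π² × 10.9×10⁹ × 4.896×10^-6 / 2.821² = 6.619×10^4 N
Factor of safety n = P_cr / P = 66.191 / 17.1 = 3.87

n ≈ 3.87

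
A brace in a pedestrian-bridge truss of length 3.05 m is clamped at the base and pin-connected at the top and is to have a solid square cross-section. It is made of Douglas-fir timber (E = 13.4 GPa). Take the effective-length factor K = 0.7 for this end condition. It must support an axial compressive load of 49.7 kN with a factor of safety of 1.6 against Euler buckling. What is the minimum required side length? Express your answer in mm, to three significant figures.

a ≈ 75.7 mm

Required P_cr = n·P = 1.6 × 49.7 = 79.52 kN
L_e = K·L = 0.7 × 3.05 = 2.135 m
Required I = P_cr·L_e²/(π²E) = 7.952×10^4 × 2.135² / (π² × 1.34×10^10) = 2.741×10^-6 m⁴
I_req = 2.741×10^6 mm⁴
Solid square: I = a⁴/12  ⇒  a = (12I)^(1/4) = (12×2.741×10^6)^(1/4) = 75.7 mm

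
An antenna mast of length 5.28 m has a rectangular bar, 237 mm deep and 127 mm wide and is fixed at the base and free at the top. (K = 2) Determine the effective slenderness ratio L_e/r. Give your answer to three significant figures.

λ ≈ 288

For a rectangle r_min = b/√12 = 127/√12 = 36.66 mm
L_e = K·L = 2 × 5.28 m = 10.56 m = 10560 mm
λ = L_e / r_min = 10560 / 36.66 = 288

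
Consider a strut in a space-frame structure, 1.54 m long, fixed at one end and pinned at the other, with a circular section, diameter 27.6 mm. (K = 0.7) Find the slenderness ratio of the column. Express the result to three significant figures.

λ ≈ 156

I = πd⁴/64 = π×27.6⁴/64 = 2.848×10^4 mm⁴
A = 598.3 mm²;  r_min = √(I/A) = √(2.848×10^4/598.3) = 6.900 mm
L_e = K·L = 0.7 × 1.54 m = 1.078 m = 1078.0 mm
λ = L_e / r_min = 1078.0 / 6.900 = 156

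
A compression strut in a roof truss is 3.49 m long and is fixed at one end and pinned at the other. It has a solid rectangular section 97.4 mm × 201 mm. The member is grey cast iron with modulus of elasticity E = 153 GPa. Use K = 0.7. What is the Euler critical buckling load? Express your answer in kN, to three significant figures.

P_cr ≈ 3920 kN

Buckling occurs about the weak axis: I_min = h·b³/12 with b = 97.4 mm (the shorter side).
I_min = 201×97.4³/12 = 1.548×10^7 mm⁴
I = 1.548×10^7 mm⁴ = 1.548×10^-5 m⁴
Effective length L_e = K·L = 0.7 × 3.49 = 2.443 m
P_cr = π²EI / L_e² = π² × 153×10⁹ × 1.548×10^-5 / 2.443² = 3.916×10^6 N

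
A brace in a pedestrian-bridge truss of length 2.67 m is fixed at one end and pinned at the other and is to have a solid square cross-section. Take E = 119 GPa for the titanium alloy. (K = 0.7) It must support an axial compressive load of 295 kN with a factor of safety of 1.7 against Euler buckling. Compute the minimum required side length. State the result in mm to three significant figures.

Required P_cr = n·P = 1.7 × 295 = 501.5 kN
L_e = K·L = 0.7 × 2.67 = 1.869 m
Required I = P_cr·L_e²/(π²E) = 5.015×10^5 × 1.869² / (π² × 1.19×10^11) = 1.492×10^-6 m⁴
I_req = 1.492×10^6 mm⁴
Solid square: I = a⁴/12  ⇒  a = (12I)^(1/4) = (12×1.492×10^6)^(1/4) = 65.0 mm

a ≈ 65.0 mm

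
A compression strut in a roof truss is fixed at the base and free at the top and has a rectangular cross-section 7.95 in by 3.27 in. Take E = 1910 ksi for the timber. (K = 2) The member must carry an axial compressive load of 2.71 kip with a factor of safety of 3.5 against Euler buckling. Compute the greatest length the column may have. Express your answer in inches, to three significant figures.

L_max ≈ 107 in

Buckling occurs about the weak axis: I_min = h·b³/12 with b = 3.27 in (the shorter side).
I_min = 7.95×3.27³/12 = 23.16 in⁴
Required critical load P_cr = n·P = 3.5 × 2.71 = 9.485 kip = 9.485×10^3 lb
From P_cr = π²EI/(K·L)²:  L = (1/K)·√(π²EI/P_cr) = (1/2)·√(π²×1.91×10^6×23.16/9.485×10^3)
L = 107 in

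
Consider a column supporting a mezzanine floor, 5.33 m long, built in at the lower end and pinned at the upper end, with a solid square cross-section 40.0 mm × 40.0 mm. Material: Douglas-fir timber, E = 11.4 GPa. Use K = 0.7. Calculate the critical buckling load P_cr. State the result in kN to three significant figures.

I = a⁴/12 = 40.0⁴/12 = 2.133×10^5 mm⁴
I = 2.133×10^5 mm⁴ = 2.133×10^-7 m⁴
Effective length L_e = K·L = 0.7 × 5.33 = 3.731 m
P_cr = π²EI / L_e² = π² × 11.4×10⁹ × 2.133×10^-7 / 3.731² = 1.724×10^3 N

P_cr ≈ 1.72 kN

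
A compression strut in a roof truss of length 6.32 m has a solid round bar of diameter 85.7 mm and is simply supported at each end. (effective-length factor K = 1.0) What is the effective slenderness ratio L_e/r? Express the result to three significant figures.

For a solid circle r = d/4 = 85.7/4 = 21.42 mm
L_e = K·L = 1 × 6.32 m = 6.320 m = 6320.0 mm
λ = L_e / r_min = 6320.0 / 21.42 = 295

λ ≈ 295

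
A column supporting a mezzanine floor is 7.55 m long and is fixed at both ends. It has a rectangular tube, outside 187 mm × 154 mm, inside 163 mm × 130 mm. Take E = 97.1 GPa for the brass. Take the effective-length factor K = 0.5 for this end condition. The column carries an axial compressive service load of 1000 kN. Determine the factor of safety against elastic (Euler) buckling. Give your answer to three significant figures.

Weak-axis I_min = (h_o·b_o³ − h_i·b_i³)/12 with b_o = 154, b_i = 130.0 mm (shorter outer/inner sides).
I_min = (187×154³ − 163.0×130.0³)/12 = 2.707×10^7 mm⁴
I = 2.707×10^7 mm⁴ = 2.707×10^-5 m⁴
Effective length L_e = K·L = 0.5 × 7.55 = 3.775 m
P_cr = π²EI / L_e² = π² × 97.1×10⁹ × 2.707×10^-5 / 3.775² = 1.821×10^6 N
Factor of safety n = P_cr / P = 1820.6 / 1000 = 1.82

n ≈ 1.82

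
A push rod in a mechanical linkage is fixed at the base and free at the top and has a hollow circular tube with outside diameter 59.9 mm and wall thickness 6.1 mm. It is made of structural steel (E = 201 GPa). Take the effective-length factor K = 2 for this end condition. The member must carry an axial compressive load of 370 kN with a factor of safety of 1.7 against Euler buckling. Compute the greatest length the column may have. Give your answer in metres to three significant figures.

L_max ≈ 0.546 m

Inner diameter d_i = 59.9 − 2×6.1 = 47.70 mm
I = π(d_o⁴ − d_i⁴)/64 = π(59.9⁴ − 47.70⁴)/64 = 3.778×10^5 mm⁴
I = 3.778×10^-7 m⁴
Required critical load P_cr = n·P = 1.7 × 370 = 629.0 kN = 6.290×10^5 N
From P_cr = π²EI/(K·L)²:  L = (1/K)·√(π²EI/P_cr) = (1/2)·√(π²×2.01×10^11×3.778×10^-7/6.290×10^5)
L = 0.546 m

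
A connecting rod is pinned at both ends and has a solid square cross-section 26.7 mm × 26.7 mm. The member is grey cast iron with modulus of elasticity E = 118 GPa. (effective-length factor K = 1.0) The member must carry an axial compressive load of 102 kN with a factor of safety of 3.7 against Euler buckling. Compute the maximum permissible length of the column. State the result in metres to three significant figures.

I = a⁴/12 = 26.7⁴/12 = 4.235×10^4 mm⁴
I = 4.235×10^-8 m⁴
Required critical load P_cr = n·P = 3.7 × 102 = 377.4 kN = 3.774×10^5 N
From P_cr = π²EI/(K·L)²:  L = (1/K)·√(π²EI/P_cr) = (1/1)·√(π²×1.18×10^11×4.235×10^-8/3.774×10^5)
L = 0.362 m

L_max ≈ 0.362 m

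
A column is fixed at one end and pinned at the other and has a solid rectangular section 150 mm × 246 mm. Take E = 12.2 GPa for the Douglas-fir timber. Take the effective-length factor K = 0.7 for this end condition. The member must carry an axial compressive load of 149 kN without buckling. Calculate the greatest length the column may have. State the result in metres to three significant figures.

Buckling occurs about the weak axis: I_min = h·b³/12 with b = 150 mm (the shorter side).
I_min = 246×150³/12 = 6.919×10^7 mm⁴
I = 6.919×10^-5 m⁴
At the buckling limit P_cr = P = 1.490×10^5 N
From P_cr = π²EI/(K·L)²:  L = (1/K)·√(π²EI/P_cr) = (1/0.7)·√(π²×1.22×10^10×6.919×10^-5/1.490×10^5)
L = 10.7 m

L_max ≈ 10.7 m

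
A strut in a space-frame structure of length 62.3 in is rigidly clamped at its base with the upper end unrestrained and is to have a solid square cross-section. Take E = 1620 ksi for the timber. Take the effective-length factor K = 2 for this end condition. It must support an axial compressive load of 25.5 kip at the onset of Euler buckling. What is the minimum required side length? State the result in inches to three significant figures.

L_e = K·L = 2 × 62.3 = 124.6 in
Required I = P_cr·L_e²/(π²E) = 2.550×10^4 × 124.6² / (π² × 1.62×10^6) = 24.76 in⁴
Solid square: I = a⁴/12  ⇒  a = (12I)^(1/4) = (12×24.76)^(1/4) = 4.15 in

a ≈ 4.15 in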